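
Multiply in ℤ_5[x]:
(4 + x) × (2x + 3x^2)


Expand and collect like terms; reduce coefficients mod 5:
x^0: 4·0 = 0 ≡ 0 (mod 5)
x^1: 4·2 + 1·0 = 8 ≡ 3 (mod 5)
x^2: 4·3 + 1·2 = 14 ≡ 4 (mod 5)
x^3: 1·3 = 3 ≡ 3 (mod 5)
Result: 3x + 4x^2 + 3x^3

f · g = 3x + 4x^2 + 3x^3


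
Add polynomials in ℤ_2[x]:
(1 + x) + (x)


Add coefficients mod 2:
x^0: 1 + 0 = 1 (mod 2)
x^1: 1 + 1 = 0 (mod 2)
Result: 1

f + g = 1


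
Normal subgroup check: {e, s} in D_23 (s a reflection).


H = {e, s} in D_23 (s a reflection)
r·s·r⁻¹ = sr⁻² ≠ s for n ≥ 3, so {e, s} is not closed under conjugation

No, not a normal subgroup


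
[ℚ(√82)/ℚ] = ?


√82 has minimal polynomial x² - 82 (irreducible over ℚ since 82 is squarefree)

[ℚ(√82)/ℚ] = 2


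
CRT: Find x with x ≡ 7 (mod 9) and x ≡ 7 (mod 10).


m₁ = 9, m₂ = 10, gcd = 1, so CRT applies. M = m₁·m₂ = 90
Let M₁ = M/m₁ = 10, M₂ = M/m₂ = 9
Find y₁ ≡ M₁⁻¹ (mod m₁): 10⁻¹ ≡ 1 (mod 9)
Find y₂ ≡ M₂⁻¹ (mod m₂): 9⁻¹ ≡ 9 (mod 10)
x = a₁·M₁·y₁ + a₂·M₂·y₂ = 7·10·1 + 7·9·9 = 637
Reduce mod 90: x ≡ 7
Check: 7 mod 9 = 7 ✓, 7 mod 10 = 7 ✓

x ≡ 7 (mod 90)


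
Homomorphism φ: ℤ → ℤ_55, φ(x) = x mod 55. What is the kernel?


Kernel = preimage of identity
ker(φ) = {x ∈ ℤ : x ≡ 0 (mod 55)} = 55ℤ = {0, ±55, ±110, ...}

ker(φ) = 55ℤ


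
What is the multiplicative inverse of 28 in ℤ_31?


Use the extended Euclidean algorithm to write 1 = 28·s + 31·t; then s mod 31 is the inverse.
Euclidean algorithm:
  28 = 0·31 + 28
  31 = 1·28 + 3
  28 = 9·3 + 1
  3 = 3·1 + 0
gcd(28,31) = 1
Back-substitution gives: 28·(10) + 31·(-9) = 1
So 28⁻¹ ≡ 10 ≡ 10 (mod 31)
Check: 28 × 10 = 280 ≡ 1 (mod 31) ✓

28⁻¹ ≡ 10 (mod 31)


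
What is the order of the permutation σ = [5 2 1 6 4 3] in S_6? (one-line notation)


Cycle decomposition: (1 5 4 6 3)
Cycle lengths: 5
Order = lcm(5) = 5

ord(σ) = 5


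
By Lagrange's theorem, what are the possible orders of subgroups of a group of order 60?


Lagrange's theorem: |H| divides |G|
|G| = 60
Divisors of 60: 1, 2, 3, 4, 5, 6, 10, 12, 15, 20, 30, 60

Possible subgroup orders: {1, 2, 3, 4, 5, 6, 10, 12, 15, 20, 30, 60}


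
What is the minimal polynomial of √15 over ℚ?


√15 satisfies x² - 15 = 0, irreducible over ℚ since 15 is squarefree

Minimal polynomial: x² - 15


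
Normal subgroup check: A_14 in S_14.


H = A_14 in S_14
A_14 has index 2 in S_14, and every subgroup of index 2 is normal

Yes, normal subgroup


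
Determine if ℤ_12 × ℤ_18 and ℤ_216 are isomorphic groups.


Comparing ℤ_12 × ℤ_18 and ℤ_216:
gcd(12,18) = 6 ≠ 1. Max element order in ℤ_12×ℤ_18 is lcm(12,18) = 36 < 216, so it has no element of order 216

No, ℤ_12 × ℤ_18 ≇ ℤ_216


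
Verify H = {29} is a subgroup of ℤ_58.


Subgroup test for H = {29} in (ℤ_58, +):
(1) 0 ∈ H? No
(2) Closure: for all a,b ∈ H, (a+b) mod 58 ∈ H? No  [counterexample: 29 + 29 = 0 ∉ H]
(3) Inverses: for all a ∈ H, -a mod 58 ∈ H? Yes

No, H is not a subgroup of ℤ_58


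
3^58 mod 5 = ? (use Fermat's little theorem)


Fermat's little theorem: if p is prime and gcd(a,p)=1, then a^(p-1) ≡ 1 (mod p)
p = 5 is prime, gcd(3,5) = 1
Reduce exponent: 58 mod 4 = 2
So 3^58 ≡ 3^2 (mod 5)
3^2 mod 5 = 4

3^58 ≡ 4 (mod 5)


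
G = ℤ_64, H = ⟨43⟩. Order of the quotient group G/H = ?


|⟨43⟩| = n / gcd(43, 64) = 64 / 1 = 64
H is normal (ℤ_64 is abelian).
|G/H| = |G| / |H| = 64 / 64 = 1

|G/H| = 1


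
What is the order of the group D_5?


|D_n| = 2n (n rotations and n reflections)
|D_5| = 2×5 = 10

|D_5| = 10


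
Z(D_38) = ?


Z(G) = {g ∈ G | gx = xg for all x ∈ G}
For even n, Z(D_n) = {e, r^(n/2)}: the 180° rotation r^19 commutes with every reflection and rotation

Z(D_38) = {e, r^19}


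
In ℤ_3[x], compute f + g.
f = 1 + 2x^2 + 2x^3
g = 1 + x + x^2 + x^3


Add coefficients mod 3:
x^0: 1 + 1 = 2 (mod 3)
x^1: 0 + 1 = 1 (mod 3)
x^2: 2 + 1 = 0 (mod 3)
x^3: 2 + 1 = 0 (mod 3)
Result: 2 + x

f + g = 2 + x


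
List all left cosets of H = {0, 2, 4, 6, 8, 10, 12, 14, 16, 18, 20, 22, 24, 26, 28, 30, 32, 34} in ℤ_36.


H = {0, 2, 4, 6, 8, 10, 12, 14, 16, 18, 20, 22, 24, 26, 28, 30, 32, 34}, |H| = 18
Number of cosets = |G|/|H| = 36/18 = 2
0 + H = {0, 2, 4, 6, 8, 10, 12, 14, 16, 18, 20, 22, 24, 26, 28, 30, 32, 34}
1 + H = {1, 3, 5, 7, 9, 11, 13, 15, 17, 19, 21, 23, 25, 27, 29, 31, 33, 35}

Cosets: 0+H={0,2,4,6,8,10,12,14,16,18,20,22,24,26,28,30,32,34}; 1+H={1,3,5,7,9,11,13,15,17,19,21,23,25,27,29,31,33,35}


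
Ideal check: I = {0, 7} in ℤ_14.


Check ideal conditions for I = {0, 7} in ℤ_14:
(1) I is an additive subgroup? Yes
(2) For r ∈ ℤ_14 and a ∈ I: r·a ∈ I? Yes

Yes, I is an ideal of ℤ_14


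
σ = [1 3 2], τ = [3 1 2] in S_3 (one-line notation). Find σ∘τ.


σ∘τ: apply τ first, then σ
1 →τ 3 →σ 2
2 →τ 1 →σ 1
3 →τ 2 →σ 3

σ∘τ = [2 1 3]


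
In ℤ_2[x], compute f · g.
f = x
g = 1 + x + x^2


Expand and collect like terms; reduce coefficients mod 2:
x^0: 0·1 = 0 ≡ 0 (mod 2)
x^1: 0·1 + 1·1 = 1 ≡ 1 (mod 2)
x^2: 0·1 + 1·1 = 1 ≡ 1 (mod 2)
x^3: 1·1 = 1 ≡ 1 (mod 2)
Result: x + x^2 + x^3

f · g = x + x^2 + x^3


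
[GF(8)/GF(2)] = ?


GF(8) = GF(2^3), so the extension degree is 3

[GF(8)/GF(2)] = 3


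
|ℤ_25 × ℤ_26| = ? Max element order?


|ℤ_25 × ℤ_26| = 25 × 26 = 650
Max element order = lcm(25,26) = 650
Cyclic? Yes (gcd=1)

|ℤ_25×ℤ_26| = 650, max element order = 650


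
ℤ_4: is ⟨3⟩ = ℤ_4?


g generates ℤ_n iff gcd(g, n) = 1
gcd(3, 4) = 1
Since gcd = 1, 3 is a generator.

Yes, 3 generates ℤ_4


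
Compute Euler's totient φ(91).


Factor n: 91 = 7 × 13
φ(n) = n · ∏(1 - 1/p) over distinct primes p | n
φ(91) = 91 · (1 - 1/7) · (1 - 1/13) = 72

φ(91) = 72


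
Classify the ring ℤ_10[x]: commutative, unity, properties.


ℤ_10 has zero divisors (2·5 ≡ 0), and these lift to constant zero divisors in ℤ_10[x]; so not an integral domain
Commutative: Yes
Integral domain: No
Has unity: Yes

ℤ_10[x]: Commutative=Yes, Unity=Yes


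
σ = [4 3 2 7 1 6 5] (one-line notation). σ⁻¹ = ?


To find σ⁻¹, swap domain and range:
σ(1) = 4 → σ⁻¹(4) = 1
σ(2) = 3 → σ⁻¹(3) = 2
σ(3) = 2 → σ⁻¹(2) = 3
σ(4) = 7 → σ⁻¹(7) = 4
σ(5) = 1 → σ⁻¹(1) = 5
σ(6) = 6 → σ⁻¹(6) = 6
σ(7) = 5 → σ⁻¹(5) = 7

σ⁻¹ = [5 3 2 1 7 6 4]


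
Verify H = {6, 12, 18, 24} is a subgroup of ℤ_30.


Subgroup test for H = {6, 12, 18, 24} in (ℤ_30, +):
(1) 0 ∈ H? No
(2) Closure: for all a,b ∈ H, (a+b) mod 30 ∈ H? No  [counterexample: 6 + 24 = 0 ∉ H]
(3) Inverses: for all a ∈ H, -a mod 30 ∈ H? Yes

No, H is not a subgroup of ℤ_30


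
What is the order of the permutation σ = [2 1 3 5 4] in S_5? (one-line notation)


Cycle decomposition: (1 2) (4 5)
Cycle lengths: 2, 2
Order = lcm(2, 2) = 2

ord(σ) = 2


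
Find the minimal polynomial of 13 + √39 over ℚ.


Let α = 13 + √39. Then α - 13 = √39, so (α - 13)² = 39, giving α² - 26α + 130 = 0. Degree 2 and α ∉ ℚ, so this is the minimal polynomial.

Minimal polynomial: x² - 26x + 130


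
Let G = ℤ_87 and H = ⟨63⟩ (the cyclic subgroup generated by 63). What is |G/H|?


|⟨63⟩| = n / gcd(63, 87) = 87 / 3 = 29
H is normal (ℤ_87 is abelian).
|G/H| = |G| / |H| = 87 / 29 = 3

|G/H| = 3


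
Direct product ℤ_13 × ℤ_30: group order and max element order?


|ℤ_13 × ℤ_30| = 13 × 30 = 390
Max element order = lcm(13,30) = 390
Cyclic? Yes (gcd=1)

|ℤ_13×ℤ_30| = 390, max element order = 390


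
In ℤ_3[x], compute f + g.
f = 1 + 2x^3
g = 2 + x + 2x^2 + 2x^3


Add coefficients mod 3:
x^0: 1 + 2 = 0 (mod 3)
x^1: 0 + 1 = 1 (mod 3)
x^2: 0 + 2 = 2 (mod 3)
x^3: 2 + 2 = 1 (mod 3)
Result: x + 2x^2 + x^3

f + g = x + 2x^2 + x^3


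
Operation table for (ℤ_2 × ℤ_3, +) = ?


Elements: {(0,0), (0,1), (0,2), (1,0), (1,1), (1,2)}
Operation: componentwise addition mod (2, 3)
Entry (a, b) = ((a₁+b₁) mod 2, (a₂+b₂) mod 3)

Cayley table:
      | (0,0) | (0,1) | (0,2) | (1,0) | (1,1) | (1,2)
(0,0) | (0,0) | (0,1) | (0,2) | (1,0) | (1,1) | (1,2)
(0,1) | (0,1) | (0,2) | (0,0) | (1,1) | (1,2) | (1,0)
(0,2) | (0,2) | (0,0) | (0,1) | (1,2) | (1,0) | (1,1)
(1,0) | (1,0) | (1,1) | (1,2) | (0,0) | (0,1) | (0,2)
(1,1) | (1,1) | (1,2) | (1,0) | (0,1) | (0,2) | (0,0)
(1,2) | (1,2) | (1,0) | (1,1) | (0,2) | (0,0) | (0,1)


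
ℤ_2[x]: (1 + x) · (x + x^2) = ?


Expand and collect like terms; reduce coefficients mod 2:
x^0: 1·0 = 0 ≡ 0 (mod 2)
x^1: 1·1 + 1·0 = 1 ≡ 1 (mod 2)
x^2: 1·1 + 1·1 = 2 ≡ 0 (mod 2)
x^3: 1·1 = 1 ≡ 1 (mod 2)
Result: x + x^3

f · g = x + x^3


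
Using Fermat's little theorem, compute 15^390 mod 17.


Fermat's little theorem: if p is prime and gcd(a,p)=1, then a^(p-1) ≡ 1 (mod p)
p = 17 is prime, gcd(15,17) = 1
Reduce exponent: 390 mod 16 = 6
So 15^390 ≡ 15^6 (mod 17)
15^6 mod 17 = 13

15^390 ≡ 13 (mod 17)


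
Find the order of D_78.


|D_n| = 2n (n rotations and n reflections)
|D_78| = 2×78 = 156

|D_78| = 156


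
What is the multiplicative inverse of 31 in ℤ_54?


Use the extended Euclidean algorithm to write 1 = 31·s + 54·t; then s mod 54 is the inverse.
Euclidean algorithm:
  31 = 0·54 + 31
  54 = 1·31 + 23
  31 = 1·23 + 8
  23 = 2·8 + 7
  8 = 1·7 + 1
  7 = 7·1 + 0
gcd(31,54) = 1
Back-substitution gives: 31·(7) + 54·(-4) = 1
So 31⁻¹ ≡ 7 ≡ 7 (mod 54)
Check: 31 × 7 = 217 ≡ 1 (mod 54) ✓

31⁻¹ ≡ 7 (mod 54)


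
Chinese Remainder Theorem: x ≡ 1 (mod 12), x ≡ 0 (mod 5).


m₁ = 12, m₂ = 5, gcd = 1, so CRT applies. M = m₁·m₂ = 60
Let M₁ = M/m₁ = 5, M₂ = M/m₂ = 12
Find y₁ ≡ M₁⁻¹ (mod m₁): 5⁻¹ ≡ 5 (mod 12)
Find y₂ ≡ M₂⁻¹ (mod m₂): 12⁻¹ ≡ 3 (mod 5)
x = a₁·M₁·y₁ + a₂·M₂·y₂ = 1·5·5 + 0·12·3 = 25
Reduce mod 60: x ≡ 25
Check: 25 mod 12 = 1 ✓, 25 mod 5 = 0 ✓

x ≡ 25 (mod 60)


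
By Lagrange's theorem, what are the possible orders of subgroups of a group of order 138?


Lagrange's theorem: |H| divides |G|
|G| = 138
Divisors of 138: 1, 2, 3, 6, 23, 46, 69, 138

Possible subgroup orders: {1, 2, 3, 6, 23, 46, 69, 138}


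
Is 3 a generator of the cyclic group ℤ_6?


g generates ℤ_n iff gcd(g, n) = 1
gcd(3, 6) = 3
Since gcd = 3 ≠ 1, ⟨3⟩ has order 2 < 6, so 3 is not a generator.

No, 3 does not generate ℤ_6


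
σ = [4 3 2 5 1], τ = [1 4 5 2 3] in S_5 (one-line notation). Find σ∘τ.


σ∘τ: apply τ first, then σ
1 →τ 1 →σ 4
2 →τ 4 →σ 5
3 →τ 5 →σ 1
4 →τ 2 →σ 3
5 →τ 3 →σ 2

σ∘τ = [4 5 1 3 2]


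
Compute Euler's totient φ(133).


Factor n: 133 = 7 × 19
φ(n) = n · ∏(1 - 1/p) over distinct primes p | n
φ(133) = 133 · (1 - 1/7) · (1 - 1/19) = 108

φ(133) = 108


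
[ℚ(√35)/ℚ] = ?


√35 has minimal polynomial x² - 35 (irreducible over ℚ since 35 is squarefree)

[ℚ(√35)/ℚ] = 2


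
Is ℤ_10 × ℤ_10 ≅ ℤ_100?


Comparing ℤ_10 × ℤ_10 and ℤ_100:
gcd(10,10) = 10 ≠ 1. Max element order in ℤ_10×ℤ_10 is lcm(10,10) = 10 < 100, so it has no element of order 100

No, ℤ_10 × ℤ_10 ≇ ℤ_100


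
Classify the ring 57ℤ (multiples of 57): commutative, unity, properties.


57ℤ is a commutative ring under +,× but has no multiplicative identity (1 ∉ 57ℤ); it has no zero divisors, but without unity it is not an integral domain
Commutative: Yes
Integral domain: No
Has unity: No

57ℤ (multiples of 57): Commutative=Yes, Unity=No


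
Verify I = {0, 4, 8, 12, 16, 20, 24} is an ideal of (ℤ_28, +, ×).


Check ideal conditions for I = {0, 4, 8, 12, 16, 20, 24} in ℤ_28:
(1) I is an additive subgroup? Yes
(2) For r ∈ ℤ_28 and a ∈ I: r·a ∈ I? Yes

Yes, I is an ideal of ℤ_28


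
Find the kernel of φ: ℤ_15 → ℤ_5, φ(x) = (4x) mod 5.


Kernel = preimage of identity
ker(φ) = {x ∈ ℤ_15 : 4x ≡ 0 (mod 5)}. Since 5 | 15, φ is well-defined. The kernel is the cyclic subgroup ⟨5⟩ of ℤ_15 (order 3), i.e. {0, 5, 10}

ker(φ) = {0, 5, 10}


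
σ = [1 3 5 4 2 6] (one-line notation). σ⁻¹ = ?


To find σ⁻¹, swap domain and range:
σ(1) = 1 → σ⁻¹(1) = 1
σ(2) = 3 → σ⁻¹(3) = 2
σ(3) = 5 → σ⁻¹(5) = 3
σ(4) = 4 → σ⁻¹(4) = 4
σ(5) = 2 → σ⁻¹(2) = 5
σ(6) = 6 → σ⁻¹(6) = 6

σ⁻¹ = [1 5 2 4 3 6]


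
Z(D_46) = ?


Z(G) = {g ∈ G | gx = xg for all x ∈ G}
For even n, Z(D_n) = {e, r^(n/2)}: the 180° rotation r^23 commutes with every reflection and rotation

Z(D_46) = {e, r^23}


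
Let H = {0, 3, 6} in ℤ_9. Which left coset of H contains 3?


3 + H = {3 + h (mod 9) : h ∈ H}
3+0=3, 3+3=6, 3+6=0
3 + H = {0, 3, 6} = 0 + H

3 + H = {0, 3, 6}


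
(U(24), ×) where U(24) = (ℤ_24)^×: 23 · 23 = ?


Operation: multiplication mod 24
23 · 23 = (a × b) mod 24 with a = 23, b = 23

23 · 23 = 1


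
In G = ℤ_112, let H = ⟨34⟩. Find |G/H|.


|⟨34⟩| = n / gcd(34, 112) = 112 / 2 = 56
H is normal (ℤ_112 is abelian).
|G/H| = |G| / |H| = 112 / 56 = 2

|G/H| = 2


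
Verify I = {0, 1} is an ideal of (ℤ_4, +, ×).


Check ideal conditions for I = {0, 1} in ℤ_4:
(1) I is an additive subgroup? No
(2) For r ∈ ℤ_4 and a ∈ I: r·a ∈ I? No  [counterexample: r=2, a=1, r·a mod 4 = 2 ∉ I]

No, I is not an ideal of ℤ_4


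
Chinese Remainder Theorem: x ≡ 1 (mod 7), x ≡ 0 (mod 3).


m₁ = 7, m₂ = 3, gcd = 1, so CRT applies. M = m₁·m₂ = 21
Let M₁ = M/m₁ = 3, M₂ = M/m₂ = 7
Find y₁ ≡ M₁⁻¹ (mod m₁): 3⁻¹ ≡ 5 (mod 7)
Find y₂ ≡ M₂⁻¹ (mod m₂): 7⁻¹ ≡ 1 (mod 3)
x = a₁·M₁·y₁ + a₂·M₂·y₂ = 1·3·5 + 0·7·1 = 15
Reduce mod 21: x ≡ 15
Check: 15 mod 7 = 1 ✓, 15 mod 3 = 0 ✓

x ≡ 15 (mod 21)


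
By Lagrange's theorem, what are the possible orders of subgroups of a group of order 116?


Lagrange's theorem: |H| divides |G|
|G| = 116
Divisors of 116: 1, 2, 4, 29, 58, 116

Possible subgroup orders: {1, 2, 4, 29, 58, 116}


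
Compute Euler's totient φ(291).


Factor n: 291 = 3 × 97
φ(n) = n · ∏(1 - 1/p) over distinct primes p | n
φ(291) = 291 · (1 - 1/3) · (1 - 1/97) = 192

φ(291) = 192


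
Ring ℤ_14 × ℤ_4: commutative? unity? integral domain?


Direct product ring; commutative with unity (1,1); but (1,0)·(0,1) = (0,0) gives zero divisors, so not an integral domain
Commutative: Yes
Integral domain: No
Has unity: Yes

ℤ_14 × ℤ_4: Commutative=Yes, Unity=Yes


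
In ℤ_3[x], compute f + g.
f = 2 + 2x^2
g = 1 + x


Add coefficients mod 3:
x^0: 2 + 1 = 0 (mod 3)
x^1: 0 + 1 = 1 (mod 3)
x^2: 2 + 0 = 2 (mod 3)
Result: x + 2x^2

f + g = x + 2x^2


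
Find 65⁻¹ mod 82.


Use the extended Euclidean algorithm to write 1 = 65·s + 82·t; then s mod 82 is the inverse.
Euclidean algorithm:
  65 = 0·82 + 65
  82 = 1·65 + 17
  65 = 3·17 + 14
  17 = 1·14 + 3
  14 = 4·3 + 2
  3 = 1·2 + 1
  2 = 2·1 + 0
gcd(65,82) = 1
Back-substitution gives: 65·(-29) + 82·(23) = 1
So 65⁻¹ ≡ -29 ≡ 53 (mod 82)
Check: 65 × 53 = 3445 ≡ 1 (mod 82) ✓

65⁻¹ ≡ 53 (mod 82)


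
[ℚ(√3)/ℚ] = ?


√3 has minimal polynomial x² - 3 (irreducible over ℚ since 3 is squarefree)

[ℚ(√3)/ℚ] = 2


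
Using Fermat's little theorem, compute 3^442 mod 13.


Fermat's little theorem: if p is prime and gcd(a,p)=1, then a^(p-1) ≡ 1 (mod p)
p = 13 is prime, gcd(3,13) = 1
Reduce exponent: 442 mod 12 = 10
So 3^442 ≡ 3^10 (mod 13)
3^10 mod 13 = 3

3^442 ≡ 3 (mod 13)


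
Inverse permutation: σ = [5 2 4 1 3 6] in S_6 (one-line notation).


To find σ⁻¹, swap domain and range:
σ(1) = 5 → σ⁻¹(5) = 1
σ(2) = 2 → σ⁻¹(2) = 2
σ(3) = 4 → σ⁻¹(4) = 3
σ(4) = 1 → σ⁻¹(1) = 4
σ(5) = 3 → σ⁻¹(3) = 5
σ(6) = 6 → σ⁻¹(6) = 6

σ⁻¹ = [4 2 5 3 1 6]


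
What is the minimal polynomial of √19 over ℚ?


√19 satisfies x² - 19 = 0, irreducible over ℚ since 19 is squarefree

Minimal polynomial: x² - 19


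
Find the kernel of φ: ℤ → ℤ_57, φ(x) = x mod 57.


Kernel = preimage of identity
ker(φ) = {x ∈ ℤ : x ≡ 0 (mod 57)} = 57ℤ = {0, ±57, ±114, ...}

ker(φ) = 57ℤ


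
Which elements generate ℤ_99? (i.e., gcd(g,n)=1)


g generates ℤ_n iff gcd(g,n) = 1
Prime factors of 99: 3, 11
Generators are g ∈ {1,...,98} not divisible by any of these primes.
Generators: {1, 2, 4, 5, 7, 8, 10, 13, 14, 16, 17, 19, 20, 23, 25, 26, 28, 29, 31, 32, 34, 35, 37, 38, 40, 41, 43, 46, 47, 49, 50, 52, 53, 56, 58, 59, 61, 62, 64, 65, 67, 68, 70, 71, 73, 74, 76, 79, 80, 82, 83, 85, 86, 89, 91, 92, 94, 95, 97, 98}
Number of generators = φ(99) = 60

Generators of ℤ_99 = {1, 2, 4, 5, 7, 8, 10, 13, 14, 16, 17, 19, 20, 23, 25, 26, 28, 29, 31, 32, 34, 35, 37, 38, 40, 41, 43, 46, 47, 49, 50, 52, 53, 56, 58, 59, 61, 62, 64, 65, 67, 68, 70, 71, 73, 74, 76, 79, 80, 82, 83, 85, 86, 89, 91, 92, 94, 95, 97, 98}


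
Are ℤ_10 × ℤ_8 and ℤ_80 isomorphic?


Comparing ℤ_10 × ℤ_8 and ℤ_80:
gcd(10,8) = 2 ≠ 1. Max element order in ℤ_10×ℤ_8 is lcm(10,8) = 40 < 80, so it has no element of order 80

No, ℤ_10 × ℤ_8 ≇ ℤ_80


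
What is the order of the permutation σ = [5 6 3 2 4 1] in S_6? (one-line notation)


Cycle decomposition: (1 5 4 2 6)
Cycle lengths: 5
Order = lcm(5) = 5

ord(σ) = 5


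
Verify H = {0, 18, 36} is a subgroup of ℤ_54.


Subgroup test for H = {0, 18, 36} in (ℤ_54, +):
(1) 0 ∈ H? Yes
(2) Closure: for all a,b ∈ H, (a+b) mod 54 ∈ H? Yes
(3) Inverses: for all a ∈ H, -a mod 54 ∈ H? Yes

Yes, H is a subgroup of ℤ_54


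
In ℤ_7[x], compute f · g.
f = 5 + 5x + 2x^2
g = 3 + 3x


Expand and collect like terms; reduce coefficients mod 7:
x^0: 5·3 = 15 ≡ 1 (mod 7)
x^1: 5·3 + 5·3 = 30 ≡ 2 (mod 7)
x^2: 5·3 + 2·3 = 21 ≡ 0 (mod 7)
x^3: 2·3 = 6 ≡ 6 (mod 7)
Result: 1 + 2x + 6x^3

f · g = 1 + 2x + 6x^3


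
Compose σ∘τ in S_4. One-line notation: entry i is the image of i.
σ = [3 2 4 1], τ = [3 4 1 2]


σ∘τ: apply τ first, then σ
1 →τ 3 →σ 4
2 →τ 4 →σ 1
3 →τ 1 →σ 3
4 →τ 2 →σ 2

σ∘τ = [4 1 3 2]


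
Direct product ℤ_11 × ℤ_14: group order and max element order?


|ℤ_11 × ℤ_14| = 11 × 14 = 154
Max element order = lcm(11,14) = 154
Cyclic? Yes (gcd=1)

|ℤ_11×ℤ_14| = 154, max element order = 154


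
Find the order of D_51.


|D_n| = 2n (n rotations and n reflections)
|D_51| = 2×51 = 102

|D_51| = 102


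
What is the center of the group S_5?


Z(G) = {g ∈ G | gx = xg for all x ∈ G}
S_n is non-abelian for n ≥ 3; Z(S_5) is trivial

Z(S_5) = {e}


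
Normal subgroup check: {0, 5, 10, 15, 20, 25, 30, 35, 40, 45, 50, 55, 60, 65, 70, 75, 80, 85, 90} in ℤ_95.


H = {0, 5, 10, 15, 20, 25, 30, 35, 40, 45, 50, 55, 60, 65, 70, 75, 80, 85, 90} in ℤ_95
ℤ_95 is abelian; every subgroup of an abelian group is normal

Yes, normal subgroup


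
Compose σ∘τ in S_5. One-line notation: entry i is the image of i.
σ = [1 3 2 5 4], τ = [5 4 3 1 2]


σ∘τ: apply τ first, then σ
1 →τ 5 →σ 4
2 →τ 4 →σ 5
3 →τ 3 →σ 2
4 →τ 1 →σ 1
5 →τ 2 →σ 3

σ∘τ = [4 5 2 1 3]


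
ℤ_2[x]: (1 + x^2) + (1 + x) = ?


Add coefficients mod 2:
x^0: 1 + 1 = 0 (mod 2)
x^1: 0 + 1 = 1 (mod 2)
x^2: 1 + 0 = 1 (mod 2)
Result: x + x^2

f + g = x + x^2


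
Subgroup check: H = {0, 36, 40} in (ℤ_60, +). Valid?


Subgroup test for H = {0, 36, 40} in (ℤ_60, +):
(1) 0 ∈ H? Yes
(2) Closure: for all a,b ∈ H, (a+b) mod 60 ∈ H? No  [counterexample: 36 + 36 = 12 ∉ H]
(3) Inverses: for all a ∈ H, -a mod 60 ∈ H? No

No, H is not a subgroup of ℤ_60


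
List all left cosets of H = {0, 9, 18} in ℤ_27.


H = {0, 9, 18}, |H| = 3
Number of cosets = |G|/|H| = 27/3 = 9
0 + H = {0, 9, 18}
1 + H = {1, 10, 19}
2 + H = {2, 11, 20}
3 + H = {3, 12, 21}
4 + H = {4, 13, 22}
5 + H = {5, 14, 23}
6 + H = {6, 15, 24}
7 + H = {7, 16, 25}
8 + H = {8, 17, 26}

Cosets: 0+H={0,9,18}; 1+H={1,10,19}; 2+H={2,11,20}; 3+H={3,12,21}; 4+H={4,13,22}; 5+H={5,14,23}; 6+H={6,15,24}; 7+H={7,16,25}; 8+H={8,17,26}


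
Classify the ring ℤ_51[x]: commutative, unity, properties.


ℤ_51 has zero divisors (3·17 ≡ 0), and these lift to constant zero divisors in ℤ_51[x]; so not an integral domain
Commutative: Yes
Integral domain: No
Has unity: Yes

ℤ_51[x]: Commutative=Yes, Unity=Yes


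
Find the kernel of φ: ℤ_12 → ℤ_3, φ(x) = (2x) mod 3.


Kernel = preimage of identity
ker(φ) = {x ∈ ℤ_12 : 2x ≡ 0 (mod 3)}. Since 3 | 12, φ is well-defined. The kernel is the cyclic subgroup ⟨3⟩ of ℤ_12 (order 4), i.e. {0, 3, 6, 9}

ker(φ) = {0, 3, 6, 9}


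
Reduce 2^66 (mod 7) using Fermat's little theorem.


Fermat's little theorem: if p is prime and gcd(a,p)=1, then a^(p-1) ≡ 1 (mod p)
p = 7 is prime, gcd(2,7) = 1
Reduce exponent: 66 mod 6 = 0
So 2^66 ≡ 2^0 (mod 7)
2^0 = 1

2^66 ≡ 1 (mod 7)


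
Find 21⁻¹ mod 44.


Use the extended Euclidean algorithm to write 1 = 21·s + 44·t; then s mod 44 is the inverse.
Euclidean algorithm:
  21 = 0·44 + 21
  44 = 2·21 + 2
  21 = 10·2 + 1
  2 = 2·1 + 0
gcd(21,44) = 1
Back-substitution gives: 21·(21) + 44·(-10) = 1
So 21⁻¹ ≡ 21 ≡ 21 (mod 44)
Check: 21 × 21 = 441 ≡ 1 (mod 44) ✓

21⁻¹ ≡ 21 (mod 44)


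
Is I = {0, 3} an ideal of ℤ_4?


Check ideal conditions for I = {0, 3} in ℤ_4:
(1) I is an additive subgroup? No
(2) For r ∈ ℤ_4 and a ∈ I: r·a ∈ I? No  [counterexample: r=2, a=3, r·a mod 4 = 2 ∉ I]

No, I is not an ideal of ℤ_4


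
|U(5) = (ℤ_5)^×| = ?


U(n) is the group of units mod n; |U(n)| = φ(n)
|U(5)| = φ(5) = 4

|U(5) = (ℤ_5)^×| = 4


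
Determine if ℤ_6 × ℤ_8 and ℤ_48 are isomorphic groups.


Comparing ℤ_6 × ℤ_8 and ℤ_48:
gcd(6,8) = 2 ≠ 1. Max element order in ℤ_6×ℤ_8 is lcm(6,8) = 24 < 48, so it has no element of order 48

No, ℤ_6 × ℤ_8 ≇ ℤ_48


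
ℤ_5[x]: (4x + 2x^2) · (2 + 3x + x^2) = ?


Expand and collect like terms; reduce coefficients mod 5:
x^0: 0·2 = 0 ≡ 0 (mod 5)
x^1: 0·3 + 4·2 = 8 ≡ 3 (mod 5)
x^2: 0·1 + 4·3 + 2·2 = 16 ≡ 1 (mod 5)
x^3: 4·1 + 2·3 = 10 ≡ 0 (mod 5)
x^4: 2·1 = 2 ≡ 2 (mod 5)
Result: 3x + x^2 + 2x^4

f · g = 3x + x^2 + 2x^4


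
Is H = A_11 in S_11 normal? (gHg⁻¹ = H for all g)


H = A_11 in S_11
A_11 has index 2 in S_11, and every subgroup of index 2 is normal

Yes, normal subgroup


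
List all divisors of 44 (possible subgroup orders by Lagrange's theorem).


Lagrange's theorem: |H| divides |G|
|G| = 44
Divisors of 44: 1, 2, 4, 11, 22, 44

Possible subgroup orders: {1, 2, 4, 11, 22, 44}


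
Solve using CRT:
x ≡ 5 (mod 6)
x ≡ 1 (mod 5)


m₁ = 6, m₂ = 5, gcd = 1, so CRT applies. M = m₁·m₂ = 30
Let M₁ = M/m₁ = 5, M₂ = M/m₂ = 6
Find y₁ ≡ M₁⁻¹ (mod m₁): 5⁻¹ ≡ 5 (mod 6)
Find y₂ ≡ M₂⁻¹ (mod m₂): 6⁻¹ ≡ 1 (mod 5)
x = a₁·M₁·y₁ + a₂·M₂·y₂ = 5·5·5 + 1·6·1 = 131
Reduce mod 30: x ≡ 11
Check: 11 mod 6 = 5 ✓, 11 mod 5 = 1 ✓

x ≡ 11 (mod 30)


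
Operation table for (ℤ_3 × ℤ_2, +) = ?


Elements: {(0,0), (0,1), (1,0), (1,1), (2,0), (2,1)}
Operation: componentwise addition mod (3, 2)
Entry (a, b) = ((a₁+b₁) mod 3, (a₂+b₂) mod 2)

Cayley table:
      | (0,0) | (0,1) | (1,0) | (1,1) | (2,0) | (2,1)
(0,0) | (0,0) | (0,1) | (1,0) | (1,1) | (2,0) | (2,1)
(0,1) | (0,1) | (0,0) | (1,1) | (1,0) | (2,1) | (2,0)
(1,0) | (1,0) | (1,1) | (2,0) | (2,1) | (0,0) | (0,1)
(1,1) | (1,1) | (1,0) | (2,1) | (2,0) | (0,1) | (0,0)
(2,0) | (2,0) | (2,1) | (0,0) | (0,1) | (1,0) | (1,1)
(2,1) | (2,1) | (2,0) | (0,1) | (0,0) | (1,1) | (1,0)


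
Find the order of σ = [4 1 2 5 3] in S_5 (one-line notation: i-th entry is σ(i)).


Cycle decomposition: (1 4 5 3 2)
Cycle lengths: 5
Order = lcm(5) = 5

ord(σ) = 5


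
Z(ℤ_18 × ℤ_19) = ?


Z(G) = {g ∈ G | gx = xg for all x ∈ G}
Direct product of abelian groups is abelian, so Z(G) = G

Z(ℤ_18 × ℤ_19) = ℤ_18 × ℤ_19


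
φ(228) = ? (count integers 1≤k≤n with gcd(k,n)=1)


Factor n: 228 = 2^2 × 3 × 19
φ(n) = n · ∏(1 - 1/p) over distinct primes p | n
φ(228) = 228 · (1 - 1/2) · (1 - 1/3) · (1 - 1/19) = 72

φ(228) = 72


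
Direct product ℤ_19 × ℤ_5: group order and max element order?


|ℤ_19 × ℤ_5| = 19 × 5 = 95
Max element order = lcm(19,5) = 95
Cyclic? Yes (gcd=1)

|ℤ_19×ℤ_5| = 95, max element order = 95


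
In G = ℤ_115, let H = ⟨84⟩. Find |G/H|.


|⟨84⟩| = n / gcd(84, 115) = 115 / 1 = 115
H is normal (ℤ_115 is abelian).
|G/H| = |G| / |H| = 115 / 115 = 1

|G/H| = 1


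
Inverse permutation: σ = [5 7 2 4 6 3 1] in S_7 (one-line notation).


To find σ⁻¹, swap domain and range:
σ(1) = 5 → σ⁻¹(5) = 1
σ(2) = 7 → σ⁻¹(7) = 2
σ(3) = 2 → σ⁻¹(2) = 3
σ(4) = 4 → σ⁻¹(4) = 4
σ(5) = 6 → σ⁻¹(6) = 5
σ(6) = 3 → σ⁻¹(3) = 6
σ(7) = 1 → σ⁻¹(1) = 7

σ⁻¹ = [7 3 6 4 1 5 2]


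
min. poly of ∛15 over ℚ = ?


∛15 satisfies x³ - 15 = 0, irreducible over ℚ (no rational root; 15 is not a perfect cube)

Minimal polynomial: x³ - 15


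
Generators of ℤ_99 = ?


g generates ℤ_n iff gcd(g,n) = 1
Prime factors of 99: 3, 11
Generators are g ∈ {1,...,98} not divisible by any of these primes.
Generators: {1, 2, 4, 5, 7, 8, 10, 13, 14, 16, 17, 19, 20, 23, 25, 26, 28, 29, 31, 32, 34, 35, 37, 38, 40, 41, 43, 46, 47, 49, 50, 52, 53, 56, 58, 59, 61, 62, 64, 65, 67, 68, 70, 71, 73, 74, 76, 79, 80, 82, 83, 85, 86, 89, 91, 92, 94, 95, 97, 98}
Number of generators = φ(99) = 60

Generators of ℤ_99 = {1, 2, 4, 5, 7, 8, 10, 13, 14, 16, 17, 19, 20, 23, 25, 26, 28, 29, 31, 32, 34, 35, 37, 38, 40, 41, 43, 46, 47, 49, 50, 52, 53, 56, 58, 59, 61, 62, 64, 65, 67, 68, 70, 71, 73, 74, 76, 79, 80, 82, 83, 85, 86, 89, 91, 92, 94, 95, 97, 98}


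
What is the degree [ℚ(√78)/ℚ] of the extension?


√78 has minimal polynomial x² - 78 (irreducible over ℚ since 78 is squarefree)

[ℚ(√78)/ℚ] = 2


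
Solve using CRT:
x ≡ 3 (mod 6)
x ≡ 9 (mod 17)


m₁ = 6, m₂ = 17, gcd = 1, so CRT applies. M = m₁·m₂ = 102
Let M₁ = M/m₁ = 17, M₂ = M/m₂ = 6
Find y₁ ≡ M₁⁻¹ (mod m₁): 17⁻¹ ≡ 5 (mod 6)
Find y₂ ≡ M₂⁻¹ (mod m₂): 6⁻¹ ≡ 3 (mod 17)
x = a₁·M₁·y₁ + a₂·M₂·y₂ = 3·17·5 + 9·6·3 = 417
Reduce mod 102: x ≡ 9
Check: 9 mod 6 = 3 ✓, 9 mod 17 = 9 ✓

x ≡ 9 (mod 102)


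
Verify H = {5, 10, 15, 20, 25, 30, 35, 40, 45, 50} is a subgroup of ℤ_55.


Subgroup test for H = {5, 10, 15, 20, 25, 30, 35, 40, 45, 50} in (ℤ_55, +):
(1) 0 ∈ H? No
(2) Closure: for all a,b ∈ H, (a+b) mod 55 ∈ H? No  [counterexample: 5 + 50 = 0 ∉ H]
(3) Inverses: for all a ∈ H, -a mod 55 ∈ H? Yes

No, H is not a subgroup of ℤ_55


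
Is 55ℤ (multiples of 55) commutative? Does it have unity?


55ℤ is a commutative ring under +,× but has no multiplicative identity (1 ∉ 55ℤ); it has no zero divisors, but without unity it is not an integral domain
Commutative: Yes
Integral domain: No
Has unity: No

55ℤ (multiples of 55): Commutative=Yes, Unity=No


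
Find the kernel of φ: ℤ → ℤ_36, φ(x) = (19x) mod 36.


Kernel = preimage of identity
ker(φ) = {x ∈ ℤ : 19x ≡ 0 (mod 36)}. gcd(19,36) = 1, so 19x ≡ 0 (mod 36) ⟺ x ≡ 0 (mod 36/1 = 36). Hence ker(φ) = 36ℤ

ker(φ) = 36ℤ


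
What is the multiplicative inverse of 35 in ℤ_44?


Use the extended Euclidean algorithm to write 1 = 35·s + 44·t; then s mod 44 is the inverse.
Euclidean algorithm:
  35 = 0·44 + 35
  44 = 1·35 + 9
  35 = 3·9 + 8
  9 = 1·8 + 1
  8 = 8·1 + 0
gcd(35,44) = 1
Back-substitution gives: 35·(-5) + 44·(4) = 1
So 35⁻¹ ≡ -5 ≡ 39 (mod 44)
Check: 35 × 39 = 1365 ≡ 1 (mod 44) ✓

35⁻¹ ≡ 39 (mod 44)


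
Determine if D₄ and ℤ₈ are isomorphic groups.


Comparing D₄ and ℤ₈:
D₄ is non-abelian, ℤ₈ is abelian

No, D₄ ≇ ℤ₈


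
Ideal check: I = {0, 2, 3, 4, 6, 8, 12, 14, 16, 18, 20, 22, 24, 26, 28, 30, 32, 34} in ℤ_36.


Check ideal conditions for I = {0, 2, 3, 4, 6, 8, 12, 14, 16, 18, 20, 22, 24, 26, 28, 30, 32, 34} in ℤ_36:
(1) I is an additive subgroup? No
(2) For r ∈ ℤ_36 and a ∈ I: r·a ∈ I? No  [counterexample: r=3, a=3, r·a mod 36 = 9 ∉ I]

No, I is not an ideal of ℤ_36


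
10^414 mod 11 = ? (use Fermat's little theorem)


Fermat's little theorem: if p is prime and gcd(a,p)=1, then a^(p-1) ≡ 1 (mod p)
p = 11 is prime, gcd(10,11) = 1
Reduce exponent: 414 mod 10 = 4
So 10^414 ≡ 10^4 (mod 11)
10^4 mod 11 = 1

10^414 ≡ 1 (mod 11)


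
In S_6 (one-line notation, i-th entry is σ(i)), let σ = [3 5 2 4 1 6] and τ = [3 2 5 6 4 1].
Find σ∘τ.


σ∘τ: apply τ first, then σ
1 →τ 3 →σ 2
2 →τ 2 →σ 5
3 →τ 5 →σ 1
4 →τ 6 →σ 6
5 →τ 4 →σ 4
6 →τ 1 →σ 3

σ∘τ = [2 5 1 6 4 3]


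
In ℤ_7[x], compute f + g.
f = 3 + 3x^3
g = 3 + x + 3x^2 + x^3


Add coefficients mod 7:
x^0: 3 + 3 = 6 (mod 7)
x^1: 0 + 1 = 1 (mod 7)
x^2: 0 + 3 = 3 (mod 7)
x^3: 3 + 1 = 4 (mod 7)
Result: 6 + x + 3x^2 + 4x^3

f + g = 6 + x + 3x^2 + 4x^3


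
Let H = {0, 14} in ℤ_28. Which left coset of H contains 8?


8 + H = {8 + h (mod 28) : h ∈ H}
8+0=8, 8+14=22

8 + H = {8, 22}


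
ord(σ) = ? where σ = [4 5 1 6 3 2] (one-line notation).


Cycle decomposition: (1 4 6 2 5 3)
Cycle lengths: 6
Order = lcm(6) = 6

ord(σ) = 6


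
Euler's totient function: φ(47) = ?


Factor n: 47 = 47
φ(n) = n · ∏(1 - 1/p) over distinct primes p | n
φ(47) = 47 · (1 - 1/47) = 46

φ(47) = 46


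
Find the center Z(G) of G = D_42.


Z(G) = {g ∈ G | gx = xg for all x ∈ G}
For even n, Z(D_n) = {e, r^(n/2)}: the 180° rotation r^21 commutes with every reflection and rotation

Z(D_42) = {e, r^21}


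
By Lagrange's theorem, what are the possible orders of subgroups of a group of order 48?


Lagrange's theorem: |H| divides |G|
|G| = 48
Divisors of 48: 1, 2, 3, 4, 6, 8, 12, 16, 24, 48

Possible subgroup orders: {1, 2, 3, 4, 6, 8, 12, 16, 24, 48}


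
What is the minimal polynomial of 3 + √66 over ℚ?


Let α = 3 + √66. Then α - 3 = √66, so (α - 3)² = 66, giving α² - 6α - 57 = 0. Degree 2 and α ∉ ℚ, so this is the minimal polynomial.

Minimal polynomial: x² - 6x - 57


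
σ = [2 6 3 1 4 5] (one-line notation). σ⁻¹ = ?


To find σ⁻¹, swap domain and range:
σ(1) = 2 → σ⁻¹(2) = 1
σ(2) = 6 → σ⁻¹(6) = 2
σ(3) = 3 → σ⁻¹(3) = 3
σ(4) = 1 → σ⁻¹(1) = 4
σ(5) = 4 → σ⁻¹(4) = 5
σ(6) = 5 → σ⁻¹(5) = 6

σ⁻¹ = [4 1 3 5 6 2]


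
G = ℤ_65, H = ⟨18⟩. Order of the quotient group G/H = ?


|⟨18⟩| = n / gcd(18, 65) = 65 / 1 = 65
H is normal (ℤ_65 is abelian).
|G/H| = |G| / |H| = 65 / 65 = 1

|G/H| = 1


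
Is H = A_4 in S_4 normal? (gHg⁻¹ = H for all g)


H = A_4 in S_4
A_4 has index 2 in S_4, and every subgroup of index 2 is normal

Yes, normal subgroup


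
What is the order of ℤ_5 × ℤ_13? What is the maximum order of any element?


|ℤ_5 × ℤ_13| = 5 × 13 = 65
Max element order = lcm(5,13) = 65
Cyclic? Yes (gcd=1)

|ℤ_5×ℤ_13| = 65, max element order = 65


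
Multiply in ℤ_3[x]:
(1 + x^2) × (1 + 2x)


Expand and collect like terms; reduce coefficients mod 3:
x^0: 1·1 = 1 ≡ 1 (mod 3)
x^1: 1·2 + 0·1 = 2 ≡ 2 (mod 3)
x^2: 0·2 + 1·1 = 1 ≡ 1 (mod 3)
x^3: 1·2 = 2 ≡ 2 (mod 3)
Result: 1 + 2x + x^2 + 2x^3

f · g = 1 + 2x + x^2 + 2x^3


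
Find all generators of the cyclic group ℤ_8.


g generates ℤ_n iff gcd(g,n) = 1
Checking each g ∈ {1,...,7}:
gcd(1,8) = 1
gcd(2,8) = 2
gcd(3,8) = 1
gcd(4,8) = 4
gcd(5,8) = 1
gcd(6,8) = 2
gcd(7,8) = 1
Generators: {1, 3, 5, 7}
Number of generators = φ(8) = 4

Generators of ℤ_8 = {1, 3, 5, 7}


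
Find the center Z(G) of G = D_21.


Z(G) = {g ∈ G | gx = xg for all x ∈ G}
For odd n, Z(D_n) = {e}: no nontrivial rotation commutes with all reflections

Z(D_21) = {e}


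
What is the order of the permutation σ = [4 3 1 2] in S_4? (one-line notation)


Cycle decomposition: (1 4 2 3)
Cycle lengths: 4
Order = lcm(4) = 4

ord(σ) = 4


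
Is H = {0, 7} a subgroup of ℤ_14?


Subgroup test for H = {0, 7} in (ℤ_14, +):
(1) 0 ∈ H? Yes
(2) Closure: for all a,b ∈ H, (a+b) mod 14 ∈ H? Yes
(3) Inverses: for all a ∈ H, -a mod 14 ∈ H? Yes

Yes, H is a subgroup of ℤ_14


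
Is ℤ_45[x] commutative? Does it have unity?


ℤ_45 has zero divisors (3·15 ≡ 0), and these lift to constant zero divisors in ℤ_45[x]; so not an integral domain
Commutative: Yes
Integral domain: No
Has unity: Yes

ℤ_45[x]: Commutative=Yes, Unity=Yes


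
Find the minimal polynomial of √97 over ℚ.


√97 satisfies x² - 97 = 0, irreducible over ℚ since 97 is squarefree

Minimal polynomial: x² - 97


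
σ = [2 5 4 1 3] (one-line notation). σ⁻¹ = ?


To find σ⁻¹, swap domain and range:
σ(1) = 2 → σ⁻¹(2) = 1
σ(2) = 5 → σ⁻¹(5) = 2
σ(3) = 4 → σ⁻¹(4) = 3
σ(4) = 1 → σ⁻¹(1) = 4
σ(5) = 3 → σ⁻¹(3) = 5

σ⁻¹ = [4 1 5 3 2]


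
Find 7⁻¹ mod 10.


Use the extended Euclidean algorithm to write 1 = 7·s + 10·t; then s mod 10 is the inverse.
Euclidean algorithm:
  7 = 0·10 + 7
  10 = 1·7 + 3
  7 = 2·3 + 1
  3 = 3·1 + 0
gcd(7,10) = 1
Back-substitution gives: 7·(3) + 10·(-2) = 1
So 7⁻¹ ≡ 3 ≡ 3 (mod 10)
Check: 7 × 3 = 21 ≡ 1 (mod 10) ✓

7⁻¹ ≡ 3 (mod 10)


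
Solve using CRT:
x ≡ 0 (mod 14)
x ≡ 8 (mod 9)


m₁ = 14, m₂ = 9, gcd = 1, so CRT applies. M = m₁·m₂ = 126
Let M₁ = M/m₁ = 9, M₂ = M/m₂ = 14
Find y₁ ≡ M₁⁻¹ (mod m₁): 9⁻¹ ≡ 11 (mod 14)
Find y₂ ≡ M₂⁻¹ (mod m₂): 14⁻¹ ≡ 2 (mod 9)
x = a₁·M₁·y₁ + a₂·M₂·y₂ = 0·9·11 + 8·14·2 = 224
Reduce mod 126: x ≡ 98
Check: 98 mod 14 = 0 ✓, 98 mod 9 = 8 ✓

x ≡ 98 (mod 126)


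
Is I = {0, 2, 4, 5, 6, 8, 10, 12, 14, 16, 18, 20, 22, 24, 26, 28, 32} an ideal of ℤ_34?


Check ideal conditions for I = {0, 2, 4, 5, 6, 8, 10, 12, 14, 16, 18, 20, 22, 24, 26, 28, 32} in ℤ_34:
(1) I is an additive subgroup? No
(2) For r ∈ ℤ_34 and a ∈ I: r·a ∈ I? No  [counterexample: r=2, a=32, r·a mod 34 = 30 ∉ I]

No, I is not an ideal of ℤ_34


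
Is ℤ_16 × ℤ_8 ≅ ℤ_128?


Comparing ℤ_16 × ℤ_8 and ℤ_128:
gcd(16,8) = 8 ≠ 1. Max element order in ℤ_16×ℤ_8 is lcm(16,8) = 16 < 128, so it has no element of order 128

No, ℤ_16 × ℤ_8 ≇ ℤ_128


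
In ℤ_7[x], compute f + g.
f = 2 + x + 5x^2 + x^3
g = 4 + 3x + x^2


Add coefficients mod 7:
x^0: 2 + 4 = 6 (mod 7)
x^1: 1 + 3 = 4 (mod 7)
x^2: 5 + 1 = 6 (mod 7)
x^3: 1 + 0 = 1 (mod 7)
Result: 6 + 4x + 6x^2 + x^3

f + g = 6 + 4x + 6x^2 + x^3


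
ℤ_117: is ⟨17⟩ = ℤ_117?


g generates ℤ_n iff gcd(g, n) = 1
gcd(17, 117) = 1
Since gcd = 1, 17 is a generator.

Yes, 17 generates ℤ_117


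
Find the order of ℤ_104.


ℤ_n has n elements.

|ℤ_104| = 104


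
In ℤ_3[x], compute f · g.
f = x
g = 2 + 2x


Expand and collect like terms; reduce coefficients mod 3:
x^0: 0·2 = 0 ≡ 0 (mod 3)
x^1: 0·2 + 1·2 = 2 ≡ 2 (mod 3)
x^2: 1·2 = 2 ≡ 2 (mod 3)
Result: 2x + 2x^2

f · g = 2x + 2x^2


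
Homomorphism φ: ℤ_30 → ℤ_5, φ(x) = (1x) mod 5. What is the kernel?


Kernel = preimage of identity
ker(φ) = {x ∈ ℤ_30 : 1x ≡ 0 (mod 5)}. Since 5 | 30, φ is well-defined. The kernel is the cyclic subgroup ⟨5⟩ of ℤ_30 (order 6), i.e. {0, 5, 10, 15, 20, 25}

ker(φ) = {0, 5, 10, 15, 20, 25}


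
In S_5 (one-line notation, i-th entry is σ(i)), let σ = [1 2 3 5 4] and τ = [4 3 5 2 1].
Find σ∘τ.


σ∘τ: apply τ first, then σ
1 →τ 4 →σ 5
2 →τ 3 →σ 3
3 →τ 5 →σ 4
4 →τ 2 →σ 2
5 →τ 1 →σ 1

σ∘τ = [5 3 4 2 1]


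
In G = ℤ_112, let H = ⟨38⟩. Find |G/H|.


|⟨38⟩| = n / gcd(38, 112) = 112 / 2 = 56
H is normal (ℤ_112 is abelian).
|G/H| = |G| / |H| = 112 / 56 = 2

|G/H| = 2


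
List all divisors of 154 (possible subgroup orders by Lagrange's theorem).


Lagrange's theorem: |H| divides |G|
|G| = 154
Divisors of 154: 1, 2, 7, 11, 14, 22, 77, 154

Possible subgroup orders: {1, 2, 7, 11, 14, 22, 77, 154}


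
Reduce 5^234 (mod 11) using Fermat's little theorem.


Fermat's little theorem: if p is prime and gcd(a,p)=1, then a^(p-1) ≡ 1 (mod p)
p = 11 is prime, gcd(5,11) = 1
Reduce exponent: 234 mod 10 = 4
So 5^234 ≡ 5^4 (mod 11)
5^4 mod 11 = 9

5^234 ≡ 9 (mod 11)


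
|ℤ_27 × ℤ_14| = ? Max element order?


|ℤ_27 × ℤ_14| = 27 × 14 = 378
Max element order = lcm(27,14) = 378
Cyclic? Yes (gcd=1)

|ℤ_27×ℤ_14| = 378, max element order = 378


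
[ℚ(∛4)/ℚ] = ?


∛4 has minimal polynomial x³ - 4 (irreducible over ℚ since 4 is not a perfect cube)

[ℚ(∛4)/ℚ] = 3


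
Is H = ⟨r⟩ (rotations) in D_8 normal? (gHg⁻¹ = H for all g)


H = ⟨r⟩ (rotations) in D_8
The rotation subgroup ⟨r⟩ has index 2 in D_8, so it is normal

Yes, normal subgroup


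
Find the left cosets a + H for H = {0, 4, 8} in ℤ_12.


H = {0, 4, 8}, |H| = 3
Number of cosets = |G|/|H| = 12/3 = 4
0 + H = {0, 4, 8}
1 + H = {1, 5, 9}
2 + H = {2, 6, 10}
3 + H = {3, 7, 11}

Cosets: 0+H={0,4,8}; 1+H={1,5,9}; 2+H={2,6,10}; 3+H={3,7,11}


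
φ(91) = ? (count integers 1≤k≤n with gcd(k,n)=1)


Factor n: 91 = 7 × 13
φ(n) = n · ∏(1 - 1/p) over distinct primes p | n
φ(91) = 91 · (1 - 1/7) · (1 - 1/13) = 72

φ(91) = 72


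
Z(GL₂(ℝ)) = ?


Z(G) = {g ∈ G | gx = xg for all x ∈ G}
Only scalar multiples of the identity commute with all invertible matrices

Z(GL₂(ℝ)) = {aI : a ∈ ℝ, a ≠ 0}


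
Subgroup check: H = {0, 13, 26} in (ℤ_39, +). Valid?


Subgroup test for H = {0, 13, 26} in (ℤ_39, +):
(1) 0 ∈ H? Yes
(2) Closure: for all a,b ∈ H, (a+b) mod 39 ∈ H? Yes
(3) Inverses: for all a ∈ H, -a mod 39 ∈ H? Yes

Yes, H is a subgroup of ℤ_39


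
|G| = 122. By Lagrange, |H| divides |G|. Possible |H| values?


Lagrange's theorem: |H| divides |G|
|G| = 122
Divisors of 122: 1, 2, 61, 122

Possible subgroup orders: {1, 2, 61, 122}


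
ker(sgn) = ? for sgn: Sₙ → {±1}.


Kernel = preimage of identity
ker(sgn) = even permutations = Aₙ

ker(sgn) = Aₙ


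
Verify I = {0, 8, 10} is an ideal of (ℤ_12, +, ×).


Check ideal conditions for I = {0, 8, 10} in ℤ_12:
(1) I is an additive subgroup? No
(2) For r ∈ ℤ_12 and a ∈ I: r·a ∈ I? No  [counterexample: r=2, a=8, r·a mod 12 = 4 ∉ I]

No, I is not an ideal of ℤ_12


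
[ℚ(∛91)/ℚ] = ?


∛91 has minimal polynomial x³ - 91 (irreducible over ℚ since 91 is not a perfect cube)

[ℚ(∛91)/ℚ] = 3


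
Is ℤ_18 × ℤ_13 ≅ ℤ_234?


Comparing ℤ_18 × ℤ_13 and ℤ_234:
gcd(18,13) = 1, so ℤ_18 × ℤ_13 ≅ ℤ_234 (CRT)

Yes, ℤ_18 × ℤ_13 ≅ ℤ_234


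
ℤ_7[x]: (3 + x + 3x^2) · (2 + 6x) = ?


Expand and collect like terms; reduce coefficients mod 7:
x^0: 3·2 = 6 ≡ 6 (mod 7)
x^1: 3·6 + 1·2 = 20 ≡ 6 (mod 7)
x^2: 1·6 + 3·2 = 12 ≡ 5 (mod 7)
x^3: 3·6 = 18 ≡ 4 (mod 7)
Result: 6 + 6x + 5x^2 + 4x^3

f · g = 6 + 6x + 5x^2 + 4x^3


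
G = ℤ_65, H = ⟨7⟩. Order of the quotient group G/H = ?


|⟨7⟩| = n / gcd(7, 65) = 65 / 1 = 65
H is normal (ℤ_65 is abelian).
|G/H| = |G| / |H| = 65 / 65 = 1

|G/H| = 1
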